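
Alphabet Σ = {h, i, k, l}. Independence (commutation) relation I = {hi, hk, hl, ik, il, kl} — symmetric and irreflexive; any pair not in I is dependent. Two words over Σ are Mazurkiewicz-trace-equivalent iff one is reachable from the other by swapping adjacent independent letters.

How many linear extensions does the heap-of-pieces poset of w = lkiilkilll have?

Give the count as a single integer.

#0=l has no predecessor
#1=k has no predecessor
#2=i has no predecessor
#3=i depends on [2:i]
#4=l depends on [0:l]
#5=k depends on [1:k]
#6=i depends on [3:i]
#7=l depends on [4:l]
#8=l depends on [7:l]
#9=l depends on [8:l]
sources: [0:l, 1:k, 2:i]
N(rest) = Σ N(rest − s) over sources s of rest; N(one piece) = 1:
  size 1 → [5]=1  [6]=1  [9]=1
  size 2 → [1,5]=1  [3,6]=1  [5,6]=2  [5,9]=2  [6,9]=2  [8,9]=1
  size 3 → [1,5,6]=3  [1,5,9]=3  [2,3,6]=1  [3,5,6]=3  [3,6,9]=3  [5,6,9]=6  [5,8,9]=3  [6,8,9]=3  [7,8,9]=1
  size 4 → [1,3,5,6]=6  [1,5,6,9]=12  [1,5,8,9]=6  [2,3,5,6]=4  [2,3,6,9]=4  [3,5,6,9]=12  [3,6,8,9]=6  [4,7,8,9]=1  [5,6,8,9]=12  [5,7,8,9]=4  [6,7,8,9]=4
  size 5 → [0,4,7,8,9]=1  [1,2,3,5,6]=10  [1,3,5,6,9]=30  [1,5,6,8,9]=30  [1,5,7,8,9]=10  [2,3,5,6,9]=20  [2,3,6,8,9]=10  [3,5,6,8,9]=30  [3,6,7,8,9]=10  [4,5,7,8,9]=5  [4,6,7,8,9]=5  [5,6,7,8,9]=20
  size 6 → [0,4,5,7,8,9]=6  [0,4,6,7,8,9]=6  [1,2,3,5,6,9]=60  [1,3,5,6,8,9]=90  [1,4,5,7,8,9]=15  [1,5,6,7,8,9]=60  [2,3,5,6,8,9]=60  [2,3,6,7,8,9]=20  [3,4,6,7,8,9]=15  [3,5,6,7,8,9]=60  [4,5,6,7,8,9]=30
  size 7 → [0,1,4,5,7,8,9]=21  [0,3,4,6,7,8,9]=21  [0,4,5,6,7,8,9]=42  [1,2,3,5,6,8,9]=210  [1,3,5,6,7,8,9]=210  [1,4,5,6,7,8,9]=105  [2,3,4,6,7,8,9]=35  [2,3,5,6,7,8,9]=140  [3,4,5,6,7,8,9]=105
  size 8 → [0,1,4,5,6,7,8,9]=168  [0,2,3,4,6,7,8,9]=56  [0,3,4,5,6,7,8,9]=168  [1,2,3,5,6,7,8,9]=560  [1,3,4,5,6,7,8,9]=420  [2,3,4,5,6,7,8,9]=280
  first=0(l) contributes 1260
  first=1(k) contributes 504
  first=2(i) contributes 756
|[w]| = 2520

2520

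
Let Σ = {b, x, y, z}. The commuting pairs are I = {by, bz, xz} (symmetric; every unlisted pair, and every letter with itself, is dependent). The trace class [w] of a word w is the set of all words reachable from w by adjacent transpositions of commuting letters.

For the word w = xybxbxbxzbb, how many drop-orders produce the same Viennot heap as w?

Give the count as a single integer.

drop 0:x onto floor
drop 1:y onto {0:x}
drop 2:b onto {0:x}
drop 3:x onto {1:y, 2:b}
drop 4:b onto {3:x}
drop 5:x onto {4:b}
drop 6:b onto {5:x}
drop 7:x onto {6:b}
drop 8:z onto {1:y}
drop 9:b onto {7:x}
drop 10:b onto {9:b}
ground layer = {0:x}
drop-orders for the pieces not yet dropped (sum over which currently-grounded one goes next):
  1 to go: {8} 1  {10} 1
  2 to go: {8,10} 2  {9,10} 1
  3 to go: {7,9,10} 1  {8,9,10} 3
  4 to go: {6,7,9,10} 1  {7,8,9,10} 4
  5 to go: {5,6,7,9,10} 1  {6,7,8,9,10} 5
  6 to go: {4,5,6,7,9,10} 1  {5,6,7,8,9,10} 6
  7 to go: {3,4,5,6,7,9,10} 1  {4,5,6,7,8,9,10} 7
  8 to go: {2,3,4,5,6,7,9,10} 1  {3,4,5,6,7,8,9,10} 8
  9 to go: {1,3,4,5,6,7,8,9,10} 8  {2,3,4,5,6,7,8,9,10} 9
  if 0:x drops first: 17 orders

17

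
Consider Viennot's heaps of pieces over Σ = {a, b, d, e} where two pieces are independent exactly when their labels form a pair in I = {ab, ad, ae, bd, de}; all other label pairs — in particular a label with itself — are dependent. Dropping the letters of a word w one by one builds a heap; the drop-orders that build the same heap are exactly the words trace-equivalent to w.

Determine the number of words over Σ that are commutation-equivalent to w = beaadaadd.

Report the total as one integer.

1260

piece 0:b — minimal
piece 1:e rests on {0:b}
piece 2:a — minimal
piece 3:a rests on {2:a}
piece 4:d — minimal
piece 5:a rests on {3:a}
piece 6:a rests on {5:a}
piece 7:d rests on {4:d}
piece 8:d rests on {7:d}
minimal pieces: {0:b, 2:a, 4:d}
ways to finish when only these pieces remain (= sum over removing one remaining piece with nothing left below it):
  1 left: {1}→1  {6}→1  {8}→1
  2 left: {0,1}→1  {1,6}→2  {1,8}→2  {5,6}→1  {6,8}→2  {7,8}→1
  3 left: {0,1,6}→3  {0,1,8}→3  {1,5,6}→3  {1,6,8}→6  {1,7,8}→3  {3,5,6}→1  {4,7,8}→1  {5,6,8}→3  {6,7,8}→3
  4 left: {0,1,5,6}→6  {0,1,6,8}→12  {0,1,7,8}→6  {1,3,5,6}→4  {1,4,7,8}→4  {1,5,6,8}→12  {1,6,7,8}→12  {2,3,5,6}→1  {3,5,6,8}→4  {4,6,7,8}→4  {5,6,7,8}→6
  5 left: {0,1,3,5,6}→10  {0,1,4,7,8}→10  {0,1,5,6,8}→30  {0,1,6,7,8}→30  {1,2,3,5,6}→5  {1,3,5,6,8}→20  {1,4,6,7,8}→20  {1,5,6,7,8}→30  {2,3,5,6,8}→5  {3,5,6,7,8}→10  {4,5,6,7,8}→10
  6 left: {0,1,2,3,5,6}→15  {0,1,3,5,6,8}→60  {0,1,4,6,7,8}→60  {0,1,5,6,7,8}→90  {1,2,3,5,6,8}→30  {1,3,5,6,7,8}→60  {1,4,5,6,7,8}→60  {2,3,5,6,7,8}→15  {3,4,5,6,7,8}→20
  7 left: {0,1,2,3,5,6,8}→105  {0,1,3,5,6,7,8}→210  {0,1,4,5,6,7,8}→210  {1,2,3,5,6,7,8}→105  {1,3,4,5,6,7,8}→140  {2,3,4,5,6,7,8}→35
  placing 0:b first → 280 extensions
  placing 2:a first → 560 extensions
  placing 4:d first → 420 extensions
total linear extensions = 1260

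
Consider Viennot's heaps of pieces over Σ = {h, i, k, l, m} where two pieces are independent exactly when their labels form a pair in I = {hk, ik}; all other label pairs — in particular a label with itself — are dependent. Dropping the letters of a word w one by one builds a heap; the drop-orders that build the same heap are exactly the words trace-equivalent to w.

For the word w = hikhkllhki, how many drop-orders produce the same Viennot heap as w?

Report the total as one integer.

30

0(h) covers ∅
1(i) covers 0:h
2(k) covers ∅
3(h) covers 1:i
4(k) covers 2:k
5(l) covers 3:h, 4:k
6(l) covers 5:l
7(h) covers 6:l
8(k) covers 6:l
9(i) covers 7:h
floor of heap: 0:h, 2:k
completions by unplaced set U, small U first (add the entries for U minus each lowest piece of U):
  |U|=1: {8}:1  {9}:1
  |U|=2: {7,9}:1  {8,9}:2
  |U|=3: {7,8,9}:3
  |U|=4: {6,7,8,9}:3
  |U|=5: {5,6,7,8,9}:3
  |U|=6: {3,5,6,7,8,9}:3  {4,5,6,7,8,9}:3
  |U|=7: {1,3,5,6,7,8,9}:3  {2,4,5,6,7,8,9}:3  {3,4,5,6,7,8,9}:6
  |U|=8: {0,1,3,5,6,7,8,9}:3  {1,3,4,5,6,7,8,9}:9  {2,3,4,5,6,7,8,9}:9
  start at 0(h): 18
  start at 2(k): 12
sum over floor = 30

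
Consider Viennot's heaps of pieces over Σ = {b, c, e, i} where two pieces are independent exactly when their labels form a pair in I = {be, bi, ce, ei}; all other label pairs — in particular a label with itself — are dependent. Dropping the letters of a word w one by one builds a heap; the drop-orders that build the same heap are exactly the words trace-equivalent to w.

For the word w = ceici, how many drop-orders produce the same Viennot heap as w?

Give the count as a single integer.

0(c) covers ∅
1(e) covers ∅
2(i) covers 0:c
3(c) covers 2:i
4(i) covers 3:c
floor of heap: 0:c, 1:e
completions by unplaced set U, small U first (add the entries for U minus each lowest piece of U):
  |U|=1: {1}:1  {4}:1
  |U|=2: {1,4}:2  {3,4}:1
  |U|=3: {1,3,4}:3  {2,3,4}:1
  start at 0(c): 4
  start at 1(e): 1
sum over floor = 5

5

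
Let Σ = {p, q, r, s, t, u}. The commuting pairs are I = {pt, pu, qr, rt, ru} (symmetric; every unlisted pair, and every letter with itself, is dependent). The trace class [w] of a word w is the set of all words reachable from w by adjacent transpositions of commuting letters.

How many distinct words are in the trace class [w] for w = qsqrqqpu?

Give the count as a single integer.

#0=q has no predecessor
#1=s depends on [0:q]
#2=q depends on [1:s]
#3=r depends on [1:s]
#4=q depends on [2:q]
#5=q depends on [4:q]
#6=p depends on [3:r, 5:q]
#7=u depends on [5:q]
sources: [0:q]
N(rest) = Σ N(rest − s) over sources s of rest; N(one piece) = 1:
  size 1 → [6]=1  [7]=1
  size 2 → [3,6]=1  [6,7]=2
  size 3 → [3,6,7]=3  [5,6,7]=2
  size 4 → [3,5,6,7]=5  [4,5,6,7]=2
  size 5 → [2,4,5,6,7]=2  [3,4,5,6,7]=7
  size 6 → [2,3,4,5,6,7]=9
  first=0(q) contributes 9

9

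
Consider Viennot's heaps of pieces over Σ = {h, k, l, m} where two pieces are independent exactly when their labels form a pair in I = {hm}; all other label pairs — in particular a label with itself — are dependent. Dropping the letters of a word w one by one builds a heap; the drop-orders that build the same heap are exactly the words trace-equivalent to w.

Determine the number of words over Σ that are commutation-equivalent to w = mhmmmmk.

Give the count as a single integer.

drop 0:m onto floor
drop 1:h onto floor
drop 2:m onto {0:m}
drop 3:m onto {2:m}
drop 4:m onto {3:m}
drop 5:m onto {4:m}
drop 6:k onto {1:h, 5:m}
ground layer = {0:m, 1:h}
drop-orders for the pieces not yet dropped (sum over which currently-grounded one goes next):
  1 to go: {6} 1
  2 to go: {1,6} 1  {5,6} 1
  3 to go: {1,5,6} 2  {4,5,6} 1
  4 to go: {1,4,5,6} 3  {3,4,5,6} 1
  5 to go: {1,3,4,5,6} 4  {2,3,4,5,6} 1
  if 0:m drops first: 5 orders
  if 1:h drops first: 1 orders
heap linearizations: 6

6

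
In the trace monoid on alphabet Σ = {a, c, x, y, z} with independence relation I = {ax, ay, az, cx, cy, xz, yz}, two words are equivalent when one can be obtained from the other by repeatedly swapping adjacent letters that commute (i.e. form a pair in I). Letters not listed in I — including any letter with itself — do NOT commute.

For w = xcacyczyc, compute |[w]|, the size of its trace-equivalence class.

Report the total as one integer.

84

0(x) covers ∅
1(c) covers ∅
2(a) covers 1:c
3(c) covers 2:a
4(y) covers 0:x
5(c) covers 3:c
6(z) covers 5:c
7(y) covers 4:y
8(c) covers 6:z
floor of heap: 0:x, 1:c
completions by unplaced set U, small U first (add the entries for U minus each lowest piece of U):
  |U|=1: {7}:1  {8}:1
  |U|=2: {4,7}:1  {6,8}:1  {7,8}:2
  |U|=3: {0,4,7}:1  {4,7,8}:3  {5,6,8}:1  {6,7,8}:3
  |U|=4: {0,4,7,8}:4  {3,5,6,8}:1  {4,6,7,8}:6  {5,6,7,8}:4
  |U|=5: {0,4,6,7,8}:10  {2,3,5,6,8}:1  {3,5,6,7,8}:5  {4,5,6,7,8}:10
  |U|=6: {0,4,5,6,7,8}:20  {1,2,3,5,6,8}:1  {2,3,5,6,7,8}:6  {3,4,5,6,7,8}:15
  |U|=7: {0,3,4,5,6,7,8}:35  {1,2,3,5,6,7,8}:7  {2,3,4,5,6,7,8}:21
  start at 0(x): 28
  start at 1(c): 56
sum over floor = 84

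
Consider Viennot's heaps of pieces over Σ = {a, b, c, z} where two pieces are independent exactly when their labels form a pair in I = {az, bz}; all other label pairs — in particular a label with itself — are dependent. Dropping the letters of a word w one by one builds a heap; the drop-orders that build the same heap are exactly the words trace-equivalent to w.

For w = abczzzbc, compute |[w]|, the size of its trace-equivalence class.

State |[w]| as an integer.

#0=a has no predecessor
#1=b depends on [0:a]
#2=c depends on [1:b]
#3=z depends on [2:c]
#4=z depends on [3:z]
#5=z depends on [4:z]
#6=b depends on [2:c]
#7=c depends on [5:z, 6:b]
sources: [0:a]
N(rest) = Σ N(rest − s) over sources s of rest; N(one piece) = 1:
  size 1 → [7]=1
  size 2 → [5,7]=1  [6,7]=1
  size 3 → [4,5,7]=1  [5,6,7]=2
  size 4 → [3,4,5,7]=1  [4,5,6,7]=3
  size 5 → [3,4,5,6,7]=4
  size 6 → [2,3,4,5,6,7]=4
  first=0(a) contributes 4

4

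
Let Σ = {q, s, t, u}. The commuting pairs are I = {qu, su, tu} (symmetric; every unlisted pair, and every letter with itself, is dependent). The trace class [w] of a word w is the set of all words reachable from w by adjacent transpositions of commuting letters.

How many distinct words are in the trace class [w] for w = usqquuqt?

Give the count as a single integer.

56

0(u) covers ∅
1(s) covers ∅
2(q) covers 1:s
3(q) covers 2:q
4(u) covers 0:u
5(u) covers 4:u
6(q) covers 3:q
7(t) covers 6:q
floor of heap: 0:u, 1:s
completions by unplaced set U, small U first (add the entries for U minus each lowest piece of U):
  |U|=1: {5}:1  {7}:1
  |U|=2: {4,5}:1  {5,7}:2  {6,7}:1
  |U|=3: {0,4,5}:1  {3,6,7}:1  {4,5,7}:3  {5,6,7}:3
  |U|=4: {0,4,5,7}:4  {2,3,6,7}:1  {3,5,6,7}:4  {4,5,6,7}:6
  |U|=5: {0,4,5,6,7}:10  {1,2,3,6,7}:1  {2,3,5,6,7}:5  {3,4,5,6,7}:10
  |U|=6: {0,3,4,5,6,7}:20  {1,2,3,5,6,7}:6  {2,3,4,5,6,7}:15
  start at 0(u): 21
  start at 1(s): 35
sum over floor = 56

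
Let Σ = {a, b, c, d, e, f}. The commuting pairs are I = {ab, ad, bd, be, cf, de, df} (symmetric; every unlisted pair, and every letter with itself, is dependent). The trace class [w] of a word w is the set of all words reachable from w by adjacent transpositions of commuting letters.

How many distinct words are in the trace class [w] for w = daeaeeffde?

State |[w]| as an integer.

drop 0:d onto floor
drop 1:a onto floor
drop 2:e onto {1:a}
drop 3:a onto {2:e}
drop 4:e onto {3:a}
drop 5:e onto {4:e}
drop 6:f onto {5:e}
drop 7:f onto {6:f}
drop 8:d onto {0:d}
drop 9:e onto {7:f}
ground layer = {0:d, 1:a}
drop-orders for the pieces not yet dropped (sum over which currently-grounded one goes next):
  1 to go: {8} 1  {9} 1
  2 to go: {0,8} 1  {7,9} 1  {8,9} 2
  3 to go: {0,8,9} 3  {6,7,9} 1  {7,8,9} 3
  4 to go: {0,7,8,9} 6  {5,6,7,9} 1  {6,7,8,9} 4
  5 to go: {0,6,7,8,9} 10  {4,5,6,7,9} 1  {5,6,7,8,9} 5
  6 to go: {0,5,6,7,8,9} 15  {3,4,5,6,7,9} 1  {4,5,6,7,8,9} 6
  7 to go: {0,4,5,6,7,8,9} 21  {2,3,4,5,6,7,9} 1  {3,4,5,6,7,8,9} 7
  8 to go: {0,3,4,5,6,7,8,9} 28  {1,2,3,4,5,6,7,9} 1  {2,3,4,5,6,7,8,9} 8
  if 0:d drops first: 9 orders
  if 1:a drops first: 36 orders
heap linearizations: 45

45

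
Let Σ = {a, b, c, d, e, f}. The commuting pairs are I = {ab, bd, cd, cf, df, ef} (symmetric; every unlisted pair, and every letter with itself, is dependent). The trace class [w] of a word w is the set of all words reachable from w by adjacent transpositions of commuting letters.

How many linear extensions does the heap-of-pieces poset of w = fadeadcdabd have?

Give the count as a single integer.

12

piece 0:f — minimal
piece 1:a rests on {0:f}
piece 2:d rests on {1:a}
piece 3:e rests on {2:d}
piece 4:a rests on {3:e}
piece 5:d rests on {4:a}
piece 6:c rests on {4:a}
piece 7:d rests on {5:d}
piece 8:a rests on {6:c, 7:d}
piece 9:b rests on {6:c}
piece 10:d rests on {8:a}
minimal pieces: {0:f}
ways to finish when only these pieces remain (= sum over removing one remaining piece with nothing left below it):
  1 left: {9}→1  {10}→1
  2 left: {8,10}→1  {9,10}→2
  3 left: {7,8,10}→1  {8,9,10}→3
  4 left: {5,7,8,10}→1  {6,8,9,10}→3  {7,8,9,10}→4
  5 left: {5,7,8,9,10}→5  {6,7,8,9,10}→7
  6 left: {5,6,7,8,9,10}→12
  7 left: {4,5,6,7,8,9,10}→12
  8 left: {3,4,5,6,7,8,9,10}→12
  9 left: {2,3,4,5,6,7,8,9,10}→12
  placing 0:f first → 12 extensions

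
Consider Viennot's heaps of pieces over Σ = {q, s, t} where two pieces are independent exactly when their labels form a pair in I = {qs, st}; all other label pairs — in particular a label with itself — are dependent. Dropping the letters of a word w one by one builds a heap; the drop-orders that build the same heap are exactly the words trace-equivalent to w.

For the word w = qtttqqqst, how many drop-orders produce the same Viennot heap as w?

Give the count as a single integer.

9

drop 0:q onto floor
drop 1:t onto {0:q}
drop 2:t onto {1:t}
drop 3:t onto {2:t}
drop 4:q onto {3:t}
drop 5:q onto {4:q}
drop 6:q onto {5:q}
drop 7:s onto floor
drop 8:t onto {6:q}
ground layer = {0:q, 7:s}
drop-orders for the pieces not yet dropped (sum over which currently-grounded one goes next):
  1 to go: {7} 1  {8} 1
  2 to go: {6,8} 1  {7,8} 2
  3 to go: {5,6,8} 1  {6,7,8} 3
  4 to go: {4,5,6,8} 1  {5,6,7,8} 4
  5 to go: {3,4,5,6,8} 1  {4,5,6,7,8} 5
  6 to go: {2,3,4,5,6,8} 1  {3,4,5,6,7,8} 6
  7 to go: {1,2,3,4,5,6,8} 1  {2,3,4,5,6,7,8} 7
  if 0:q drops first: 8 orders
  if 7:s drops first: 1 orders
heap linearizations: 9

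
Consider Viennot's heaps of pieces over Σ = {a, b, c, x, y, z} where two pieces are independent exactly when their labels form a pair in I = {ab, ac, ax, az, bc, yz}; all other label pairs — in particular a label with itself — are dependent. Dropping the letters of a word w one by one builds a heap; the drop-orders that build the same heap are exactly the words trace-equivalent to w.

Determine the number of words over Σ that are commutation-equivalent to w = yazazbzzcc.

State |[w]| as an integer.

#0=y has no predecessor
#1=a depends on [0:y]
#2=z has no predecessor
#3=a depends on [1:a]
#4=z depends on [2:z]
#5=b depends on [0:y, 4:z]
#6=z depends on [5:b]
#7=z depends on [6:z]
#8=c depends on [7:z]
#9=c depends on [8:c]
sources: [0:y, 2:z]
N(rest) = Σ N(rest − s) over sources s of rest; N(one piece) = 1:
  size 1 → [3]=1  [9]=1
  size 2 → [1,3]=1  [3,9]=2  [8,9]=1
  size 3 → [1,3,9]=3  [3,8,9]=3  [7,8,9]=1
  size 4 → [1,3,8,9]=6  [3,7,8,9]=4  [6,7,8,9]=1
  size 5 → [1,3,7,8,9]=10  [3,6,7,8,9]=5  [5,6,7,8,9]=1
  size 6 → [1,3,6,7,8,9]=15  [3,5,6,7,8,9]=6  [4,5,6,7,8,9]=1
  size 7 → [1,3,5,6,7,8,9]=21  [2,4,5,6,7,8,9]=1  [3,4,5,6,7,8,9]=7
  size 8 → [0,1,3,5,6,7,8,9]=21  [1,3,4,5,6,7,8,9]=28  [2,3,4,5,6,7,8,9]=8
  first=0(y) contributes 36
  first=2(z) contributes 49
|[w]| = 85

85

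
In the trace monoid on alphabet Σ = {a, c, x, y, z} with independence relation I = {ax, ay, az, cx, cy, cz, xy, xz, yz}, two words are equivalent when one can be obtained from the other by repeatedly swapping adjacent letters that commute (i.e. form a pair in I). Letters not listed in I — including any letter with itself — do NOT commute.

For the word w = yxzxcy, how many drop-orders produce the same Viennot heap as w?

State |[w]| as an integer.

180

drop 0:y onto floor
drop 1:x onto floor
drop 2:z onto floor
drop 3:x onto {1:x}
drop 4:c onto floor
drop 5:y onto {0:y}
ground layer = {0:y, 1:x, 2:z, 4:c}
drop-orders for the pieces not yet dropped (sum over which currently-grounded one goes next):
  1 to go: {2} 1  {3} 1  {4} 1  {5} 1
  2 to go: {0,5} 1  {1,3} 1  {2,3} 2  {2,4} 2  {2,5} 2  {3,4} 2  {3,5} 2  {4,5} 2
  3 to go: {0,2,5} 3  {0,3,5} 3  {0,4,5} 3  {1,2,3} 3  {1,3,4} 3  {1,3,5} 3  {2,3,4} 6  {2,3,5} 6  {2,4,5} 6  {3,4,5} 6
  4 to go: {0,1,3,5} 6  {0,2,3,5} 12  {0,2,4,5} 12  {0,3,4,5} 12  {1,2,3,4} 12  {1,2,3,5} 12  {1,3,4,5} 12  {2,3,4,5} 24
  if 0:y drops first: 60 orders
  if 1:x drops first: 60 orders
  if 2:z drops first: 30 orders
  if 4:c drops first: 30 orders
heap linearizations: 180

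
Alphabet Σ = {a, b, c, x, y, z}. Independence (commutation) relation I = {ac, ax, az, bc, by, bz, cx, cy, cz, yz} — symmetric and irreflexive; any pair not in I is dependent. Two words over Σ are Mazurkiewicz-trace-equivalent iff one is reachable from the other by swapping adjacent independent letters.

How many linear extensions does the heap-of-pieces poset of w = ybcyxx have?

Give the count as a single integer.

18

0(y) covers ∅
1(b) covers ∅
2(c) covers ∅
3(y) covers 0:y
4(x) covers 1:b, 3:y
5(x) covers 4:x
floor of heap: 0:y, 1:b, 2:c
completions by unplaced set U, small U first (add the entries for U minus each lowest piece of U):
  |U|=1: {2}:1  {5}:1
  |U|=2: {2,5}:2  {4,5}:1
  |U|=3: {1,4,5}:1  {2,4,5}:3  {3,4,5}:1
  |U|=4: {0,3,4,5}:1  {1,2,4,5}:4  {1,3,4,5}:2  {2,3,4,5}:4
  start at 0(y): 10
  start at 1(b): 5
  start at 2(c): 3
sum over floor = 18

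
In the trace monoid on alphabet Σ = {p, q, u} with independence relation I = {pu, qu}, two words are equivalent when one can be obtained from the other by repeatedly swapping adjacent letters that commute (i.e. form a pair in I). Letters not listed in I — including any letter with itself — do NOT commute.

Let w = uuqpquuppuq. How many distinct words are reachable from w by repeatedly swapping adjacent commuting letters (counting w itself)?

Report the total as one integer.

0(u) covers ∅
1(u) covers 0:u
2(q) covers ∅
3(p) covers 2:q
4(q) covers 3:p
5(u) covers 1:u
6(u) covers 5:u
7(p) covers 4:q
8(p) covers 7:p
9(u) covers 6:u
10(q) covers 8:p
floor of heap: 0:u, 2:q
completions by unplaced set U, small U first (add the entries for U minus each lowest piece of U):
  |U|=1: {9}:1  {10}:1
  |U|=2: {6,9}:1  {8,10}:1  {9,10}:2
  |U|=3: {5,6,9}:1  {6,9,10}:3  {7,8,10}:1  {8,9,10}:3
  |U|=4: {1,5,6,9}:1  {4,7,8,10}:1  {5,6,9,10}:4  {6,8,9,10}:6  {7,8,9,10}:4
  |U|=5: {0,1,5,6,9}:1  {1,5,6,9,10}:5  {3,4,7,8,10}:1  {4,7,8,9,10}:5  {5,6,8,9,10}:10  {6,7,8,9,10}:10
  |U|=6: {0,1,5,6,9,10}:6  {1,5,6,8,9,10}:15  {2,3,4,7,8,10}:1  {3,4,7,8,9,10}:6  {4,6,7,8,9,10}:15  {5,6,7,8,9,10}:20
  |U|=7: {0,1,5,6,8,9,10}:21  {1,5,6,7,8,9,10}:35  {2,3,4,7,8,9,10}:7  {3,4,6,7,8,9,10}:21  {4,5,6,7,8,9,10}:35
  |U|=8: {0,1,5,6,7,8,9,10}:56  {1,4,5,6,7,8,9,10}:70  {2,3,4,6,7,8,9,10}:28  {3,4,5,6,7,8,9,10}:56
  |U|=9: {0,1,4,5,6,7,8,9,10}:126  {1,3,4,5,6,7,8,9,10}:126  {2,3,4,5,6,7,8,9,10}:84
  start at 0(u): 210
  start at 2(q): 252
sum over floor = 462

462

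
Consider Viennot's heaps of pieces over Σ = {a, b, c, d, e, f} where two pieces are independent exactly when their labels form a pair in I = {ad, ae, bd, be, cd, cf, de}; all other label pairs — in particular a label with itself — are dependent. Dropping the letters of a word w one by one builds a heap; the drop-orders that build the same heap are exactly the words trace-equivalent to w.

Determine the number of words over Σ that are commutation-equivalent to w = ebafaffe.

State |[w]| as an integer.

3

#0=e has no predecessor
#1=b has no predecessor
#2=a depends on [1:b]
#3=f depends on [0:e, 2:a]
#4=a depends on [3:f]
#5=f depends on [4:a]
#6=f depends on [5:f]
#7=e depends on [6:f]
sources: [0:e, 1:b]
N(rest) = Σ N(rest − s) over sources s of rest; N(one piece) = 1:
  size 1 → [7]=1
  size 2 → [6,7]=1
  size 3 → [5,6,7]=1
  size 4 → [4,5,6,7]=1
  size 5 → [3,4,5,6,7]=1
  size 6 → [0,3,4,5,6,7]=1  [2,3,4,5,6,7]=1
  first=0(e) contributes 1
  first=1(b) contributes 2
|[w]| = 3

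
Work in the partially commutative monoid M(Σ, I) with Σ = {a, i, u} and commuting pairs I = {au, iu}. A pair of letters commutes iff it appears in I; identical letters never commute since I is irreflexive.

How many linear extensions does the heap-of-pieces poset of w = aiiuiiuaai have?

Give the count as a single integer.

45

0(a) covers ∅
1(i) covers 0:a
2(i) covers 1:i
3(u) covers ∅
4(i) covers 2:i
5(i) covers 4:i
6(u) covers 3:u
7(a) covers 5:i
8(a) covers 7:a
9(i) covers 8:a
floor of heap: 0:a, 3:u
completions by unplaced set U, small U first (add the entries for U minus each lowest piece of U):
  |U|=1: {6}:1  {9}:1
  |U|=2: {3,6}:1  {6,9}:2  {8,9}:1
  |U|=3: {3,6,9}:3  {6,8,9}:3  {7,8,9}:1
  |U|=4: {3,6,8,9}:6  {5,7,8,9}:1  {6,7,8,9}:4
  |U|=5: {3,6,7,8,9}:10  {4,5,7,8,9}:1  {5,6,7,8,9}:5
  |U|=6: {2,4,5,7,8,9}:1  {3,5,6,7,8,9}:15  {4,5,6,7,8,9}:6
  |U|=7: {1,2,4,5,7,8,9}:1  {2,4,5,6,7,8,9}:7  {3,4,5,6,7,8,9}:21
  |U|=8: {0,1,2,4,5,7,8,9}:1  {1,2,4,5,6,7,8,9}:8  {2,3,4,5,6,7,8,9}:28
  start at 0(a): 36
  start at 3(u): 9
sum over floor = 45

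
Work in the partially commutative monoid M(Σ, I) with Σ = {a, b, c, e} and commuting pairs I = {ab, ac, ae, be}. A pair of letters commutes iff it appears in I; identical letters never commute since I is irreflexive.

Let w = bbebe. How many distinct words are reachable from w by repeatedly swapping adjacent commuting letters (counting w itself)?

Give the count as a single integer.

#0=b has no predecessor
#1=b depends on [0:b]
#2=e has no predecessor
#3=b depends on [1:b]
#4=e depends on [2:e]
sources: [0:b, 2:e]
N(rest) = Σ N(rest − s) over sources s of rest; N(one piece) = 1:
  size 1 → [3]=1  [4]=1
  size 2 → [1,3]=1  [2,4]=1  [3,4]=2
  size 3 → [0,1,3]=1  [1,3,4]=3  [2,3,4]=3
  first=0(b) contributes 6
  first=2(e) contributes 4
|[w]| = 10

10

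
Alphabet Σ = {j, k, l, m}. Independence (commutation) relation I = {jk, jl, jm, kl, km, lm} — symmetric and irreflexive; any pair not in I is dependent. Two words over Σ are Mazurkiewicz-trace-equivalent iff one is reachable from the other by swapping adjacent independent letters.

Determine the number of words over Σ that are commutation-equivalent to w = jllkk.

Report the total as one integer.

piece 0:j — minimal
piece 1:l — minimal
piece 2:l rests on {1:l}
piece 3:k — minimal
piece 4:k rests on {3:k}
minimal pieces: {0:j, 1:l, 3:k}
ways to finish when only these pieces remain (= sum over removing one remaining piece with nothing left below it):
  1 left: {0}→1  {2}→1  {4}→1
  2 left: {0,2}→2  {0,4}→2  {1,2}→1  {2,4}→2  {3,4}→1
  3 left: {0,1,2}→3  {0,2,4}→6  {0,3,4}→3  {1,2,4}→3  {2,3,4}→3
  placing 0:j first → 6 extensions
  placing 1:l first → 12 extensions
  placing 3:k first → 12 extensions
total linear extensions = 30

30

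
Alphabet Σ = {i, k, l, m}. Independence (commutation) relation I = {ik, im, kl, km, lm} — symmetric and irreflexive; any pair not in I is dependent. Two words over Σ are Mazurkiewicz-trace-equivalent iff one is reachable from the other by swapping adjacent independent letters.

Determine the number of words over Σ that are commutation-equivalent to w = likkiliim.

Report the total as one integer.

252

piece 0:l — minimal
piece 1:i rests on {0:l}
piece 2:k — minimal
piece 3:k rests on {2:k}
piece 4:i rests on {1:i}
piece 5:l rests on {4:i}
piece 6:i rests on {5:l}
piece 7:i rests on {6:i}
piece 8:m — minimal
minimal pieces: {0:l, 2:k, 8:m}
ways to finish when only these pieces remain (= sum over removing one remaining piece with nothing left below it):
  1 left: {3}→1  {7}→1  {8}→1
  2 left: {2,3}→1  {3,7}→2  {3,8}→2  {6,7}→1  {7,8}→2
  3 left: {2,3,7}→3  {2,3,8}→3  {3,6,7}→3  {3,7,8}→6  {5,6,7}→1  {6,7,8}→3
  4 left: {2,3,6,7}→6  {2,3,7,8}→12  {3,5,6,7}→4  {3,6,7,8}→12  {4,5,6,7}→1  {5,6,7,8}→4
  5 left: {1,4,5,6,7}→1  {2,3,5,6,7}→10  {2,3,6,7,8}→30  {3,4,5,6,7}→5  {3,5,6,7,8}→20  {4,5,6,7,8}→5
  6 left: {0,1,4,5,6,7}→1  {1,3,4,5,6,7}→6  {1,4,5,6,7,8}→6  {2,3,4,5,6,7}→15  {2,3,5,6,7,8}→60  {3,4,5,6,7,8}→30
  7 left: {0,1,3,4,5,6,7}→7  {0,1,4,5,6,7,8}→7  {1,2,3,4,5,6,7}→21  {1,3,4,5,6,7,8}→42  {2,3,4,5,6,7,8}→105
  placing 0:l first → 168 extensions
  placing 2:k first → 56 extensions
  placing 8:m first → 28 extensions
total linear extensions = 252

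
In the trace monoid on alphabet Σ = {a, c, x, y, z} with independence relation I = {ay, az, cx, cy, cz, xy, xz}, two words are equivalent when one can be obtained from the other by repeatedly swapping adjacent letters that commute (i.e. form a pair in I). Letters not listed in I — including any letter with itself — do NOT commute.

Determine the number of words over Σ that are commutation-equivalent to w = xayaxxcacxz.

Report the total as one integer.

330

drop 0:x onto floor
drop 1:a onto {0:x}
drop 2:y onto floor
drop 3:a onto {1:a}
drop 4:x onto {3:a}
drop 5:x onto {4:x}
drop 6:c onto {3:a}
drop 7:a onto {5:x, 6:c}
drop 8:c onto {7:a}
drop 9:x onto {7:a}
drop 10:z onto {2:y}
ground layer = {0:x, 2:y}
drop-orders for the pieces not yet dropped (sum over which currently-grounded one goes next):
  1 to go: {8} 1  {9} 1  {10} 1
  2 to go: {2,10} 1  {8,9} 2  {8,10} 2  {9,10} 2
  3 to go: {2,8,10} 3  {2,9,10} 3  {7,8,9} 2  {8,9,10} 6
  4 to go: {2,8,9,10} 12  {5,7,8,9} 2  {6,7,8,9} 2  {7,8,9,10} 8
  5 to go: {2,7,8,9,10} 20  {4,5,7,8,9} 2  {5,6,7,8,9} 4  {5,7,8,9,10} 10  {6,7,8,9,10} 10
  6 to go: {2,5,7,8,9,10} 30  {2,6,7,8,9,10} 30  {4,5,6,7,8,9} 6  {4,5,7,8,9,10} 12  {5,6,7,8,9,10} 24
  7 to go: {2,4,5,7,8,9,10} 42  {2,5,6,7,8,9,10} 84  {3,4,5,6,7,8,9} 6  {4,5,6,7,8,9,10} 42
  8 to go: {1,3,4,5,6,7,8,9} 6  {2,4,5,6,7,8,9,10} 168  {3,4,5,6,7,8,9,10} 48
  9 to go: {0,1,3,4,5,6,7,8,9} 6  {1,3,4,5,6,7,8,9,10} 54  {2,3,4,5,6,7,8,9,10} 216
  if 0:x drops first: 270 orders
  if 2:y drops first: 60 orders
heap linearizations: 330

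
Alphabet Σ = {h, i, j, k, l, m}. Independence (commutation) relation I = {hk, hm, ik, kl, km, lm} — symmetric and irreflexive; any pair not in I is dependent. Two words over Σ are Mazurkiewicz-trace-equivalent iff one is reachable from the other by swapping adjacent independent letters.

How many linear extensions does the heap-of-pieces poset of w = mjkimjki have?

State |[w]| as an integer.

#0=m has no predecessor
#1=j depends on [0:m]
#2=k depends on [1:j]
#3=i depends on [1:j]
#4=m depends on [3:i]
#5=j depends on [2:k, 4:m]
#6=k depends on [5:j]
#7=i depends on [5:j]
sources: [0:m]
N(rest) = Σ N(rest − s) over sources s of rest; N(one piece) = 1:
  size 1 → [6]=1  [7]=1
  size 2 → [6,7]=2
  size 3 → [5,6,7]=2
  size 4 → [2,5,6,7]=2  [4,5,6,7]=2
  size 5 → [2,4,5,6,7]=4  [3,4,5,6,7]=2
  size 6 → [2,3,4,5,6,7]=6
  first=0(m) contributes 6

6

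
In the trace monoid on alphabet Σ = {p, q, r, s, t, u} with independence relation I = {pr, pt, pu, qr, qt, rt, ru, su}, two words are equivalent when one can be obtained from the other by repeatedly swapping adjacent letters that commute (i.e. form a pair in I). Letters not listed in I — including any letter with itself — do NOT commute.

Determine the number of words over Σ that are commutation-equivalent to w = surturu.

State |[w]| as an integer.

drop 0:s onto floor
drop 1:u onto floor
drop 2:r onto {0:s}
drop 3:t onto {0:s, 1:u}
drop 4:u onto {3:t}
drop 5:r onto {2:r}
drop 6:u onto {4:u}
ground layer = {0:s, 1:u}
drop-orders for the pieces not yet dropped (sum over which currently-grounded one goes next):
  1 to go: {5} 1  {6} 1
  2 to go: {2,5} 1  {4,6} 1  {5,6} 2
  3 to go: {2,5,6} 3  {3,4,6} 1  {4,5,6} 3
  4 to go: {1,3,4,6} 1  {2,4,5,6} 6  {3,4,5,6} 4
  5 to go: {1,3,4,5,6} 5  {2,3,4,5,6} 10
  if 0:s drops first: 15 orders
  if 1:u drops first: 10 orders
heap linearizations: 25

25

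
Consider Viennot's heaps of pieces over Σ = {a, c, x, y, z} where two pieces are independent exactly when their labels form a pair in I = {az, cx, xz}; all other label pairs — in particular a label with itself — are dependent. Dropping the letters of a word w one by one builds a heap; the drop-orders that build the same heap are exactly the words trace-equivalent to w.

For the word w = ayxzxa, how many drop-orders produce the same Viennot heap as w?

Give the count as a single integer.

0(a) covers ∅
1(y) covers 0:a
2(x) covers 1:y
3(z) covers 1:y
4(x) covers 2:x
5(a) covers 4:x
floor of heap: 0:a
completions by unplaced set U, small U first (add the entries for U minus each lowest piece of U):
  |U|=1: {3}:1  {5}:1
  |U|=2: {3,5}:2  {4,5}:1
  |U|=3: {2,4,5}:1  {3,4,5}:3
  |U|=4: {2,3,4,5}:4
  start at 0(a): 4

4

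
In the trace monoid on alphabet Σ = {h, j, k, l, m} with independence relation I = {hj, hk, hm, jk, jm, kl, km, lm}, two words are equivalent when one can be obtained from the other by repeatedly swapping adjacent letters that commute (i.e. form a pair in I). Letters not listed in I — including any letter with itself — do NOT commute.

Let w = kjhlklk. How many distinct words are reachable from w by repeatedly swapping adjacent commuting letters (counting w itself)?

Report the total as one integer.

drop 0:k onto floor
drop 1:j onto floor
drop 2:h onto floor
drop 3:l onto {1:j, 2:h}
drop 4:k onto {0:k}
drop 5:l onto {3:l}
drop 6:k onto {4:k}
ground layer = {0:k, 1:j, 2:h}
drop-orders for the pieces not yet dropped (sum over which currently-grounded one goes next):
  1 to go: {5} 1  {6} 1
  2 to go: {3,5} 1  {4,6} 1  {5,6} 2
  3 to go: {0,4,6} 1  {1,3,5} 1  {2,3,5} 1  {3,5,6} 3  {4,5,6} 3
  4 to go: {0,4,5,6} 4  {1,2,3,5} 2  {1,3,5,6} 4  {2,3,5,6} 4  {3,4,5,6} 6
  5 to go: {0,3,4,5,6} 10  {1,2,3,5,6} 10  {1,3,4,5,6} 10  {2,3,4,5,6} 10
  if 0:k drops first: 30 orders
  if 1:j drops first: 20 orders
  if 2:h drops first: 20 orders
heap linearizations: 70

70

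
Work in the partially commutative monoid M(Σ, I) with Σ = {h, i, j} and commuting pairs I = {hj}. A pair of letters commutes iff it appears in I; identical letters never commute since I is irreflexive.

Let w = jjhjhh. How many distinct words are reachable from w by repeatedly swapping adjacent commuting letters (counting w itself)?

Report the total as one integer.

20

piece 0:j — minimal
piece 1:j rests on {0:j}
piece 2:h — minimal
piece 3:j rests on {1:j}
piece 4:h rests on {2:h}
piece 5:h rests on {4:h}
minimal pieces: {0:j, 2:h}
ways to finish when only these pieces remain (= sum over removing one remaining piece with nothing left below it):
  1 left: {3}→1  {5}→1
  2 left: {1,3}→1  {3,5}→2  {4,5}→1
  3 left: {0,1,3}→1  {1,3,5}→3  {2,4,5}→1  {3,4,5}→3
  4 left: {0,1,3,5}→4  {1,3,4,5}→6  {2,3,4,5}→4
  placing 0:j first → 10 extensions
  placing 2:h first → 10 extensions
total linear extensions = 20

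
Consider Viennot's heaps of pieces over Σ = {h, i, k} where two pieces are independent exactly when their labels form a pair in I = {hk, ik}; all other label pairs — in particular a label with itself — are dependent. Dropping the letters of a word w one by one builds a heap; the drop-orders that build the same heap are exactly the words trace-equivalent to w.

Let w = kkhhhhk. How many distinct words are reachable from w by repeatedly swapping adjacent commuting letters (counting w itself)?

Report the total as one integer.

0(k) covers ∅
1(k) covers 0:k
2(h) covers ∅
3(h) covers 2:h
4(h) covers 3:h
5(h) covers 4:h
6(k) covers 1:k
floor of heap: 0:k, 2:h
completions by unplaced set U, small U first (add the entries for U minus each lowest piece of U):
  |U|=1: {5}:1  {6}:1
  |U|=2: {1,6}:1  {4,5}:1  {5,6}:2
  |U|=3: {0,1,6}:1  {1,5,6}:3  {3,4,5}:1  {4,5,6}:3
  |U|=4: {0,1,5,6}:4  {1,4,5,6}:6  {2,3,4,5}:1  {3,4,5,6}:4
  |U|=5: {0,1,4,5,6}:10  {1,3,4,5,6}:10  {2,3,4,5,6}:5
  start at 0(k): 15
  start at 2(h): 20
sum over floor = 35

35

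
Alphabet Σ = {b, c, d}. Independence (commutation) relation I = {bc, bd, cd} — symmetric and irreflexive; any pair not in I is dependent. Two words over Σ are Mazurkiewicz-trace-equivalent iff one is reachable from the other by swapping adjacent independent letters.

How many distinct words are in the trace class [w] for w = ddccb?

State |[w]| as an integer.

30

piece 0:d — minimal
piece 1:d rests on {0:d}
piece 2:c — minimal
piece 3:c rests on {2:c}
piece 4:b — minimal
minimal pieces: {0:d, 2:c, 4:b}
ways to finish when only these pieces remain (= sum over removing one remaining piece with nothing left below it):
  1 left: {1}→1  {3}→1  {4}→1
  2 left: {0,1}→1  {1,3}→2  {1,4}→2  {2,3}→1  {3,4}→2
  3 left: {0,1,3}→3  {0,1,4}→3  {1,2,3}→3  {1,3,4}→6  {2,3,4}→3
  placing 0:d first → 12 extensions
  placing 2:c first → 12 extensions
  placing 4:b first → 6 extensions
total linear extensions = 30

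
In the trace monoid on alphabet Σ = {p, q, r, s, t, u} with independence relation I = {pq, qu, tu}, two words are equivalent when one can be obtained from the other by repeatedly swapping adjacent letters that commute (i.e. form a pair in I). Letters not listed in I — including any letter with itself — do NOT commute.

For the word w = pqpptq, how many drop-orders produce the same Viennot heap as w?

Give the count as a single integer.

drop 0:p onto floor
drop 1:q onto floor
drop 2:p onto {0:p}
drop 3:p onto {2:p}
drop 4:t onto {1:q, 3:p}
drop 5:q onto {4:t}
ground layer = {0:p, 1:q}
drop-orders for the pieces not yet dropped (sum over which currently-grounded one goes next):
  1 to go: {5} 1
  2 to go: {4,5} 1
  3 to go: {1,4,5} 1  {3,4,5} 1
  4 to go: {1,3,4,5} 2  {2,3,4,5} 1
  if 0:p drops first: 3 orders
  if 1:q drops first: 1 orders
heap linearizations: 4

4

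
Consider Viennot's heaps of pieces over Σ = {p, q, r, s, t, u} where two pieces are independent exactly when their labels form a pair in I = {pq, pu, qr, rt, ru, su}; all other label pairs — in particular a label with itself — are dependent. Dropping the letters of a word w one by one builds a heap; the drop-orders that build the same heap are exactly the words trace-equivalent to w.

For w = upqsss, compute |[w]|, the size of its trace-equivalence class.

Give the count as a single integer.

#0=u has no predecessor
#1=p has no predecessor
#2=q depends on [0:u]
#3=s depends on [1:p, 2:q]
#4=s depends on [3:s]
#5=s depends on [4:s]
sources: [0:u, 1:p]
N(rest) = Σ N(rest − s) over sources s of rest; N(one piece) = 1:
  size 1 → [5]=1
  size 2 → [4,5]=1
  size 3 → [3,4,5]=1
  size 4 → [1,3,4,5]=1  [2,3,4,5]=1
  first=0(u) contributes 2
  first=1(p) contributes 1
|[w]| = 3

3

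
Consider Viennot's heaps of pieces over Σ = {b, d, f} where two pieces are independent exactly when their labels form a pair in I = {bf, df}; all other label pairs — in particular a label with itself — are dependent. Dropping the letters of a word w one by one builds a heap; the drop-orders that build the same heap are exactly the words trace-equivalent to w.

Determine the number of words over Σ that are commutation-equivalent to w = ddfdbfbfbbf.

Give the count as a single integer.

drop 0:d onto floor
drop 1:d onto {0:d}
drop 2:f onto floor
drop 3:d onto {1:d}
drop 4:b onto {3:d}
drop 5:f onto {2:f}
drop 6:b onto {4:b}
drop 7:f onto {5:f}
drop 8:b onto {6:b}
drop 9:b onto {8:b}
drop 10:f onto {7:f}
ground layer = {0:d, 2:f}
drop-orders for the pieces not yet dropped (sum over which currently-grounded one goes next):
  1 to go: {9} 1  {10} 1
  2 to go: {7,10} 1  {8,9} 1  {9,10} 2
  3 to go: {5,7,10} 1  {6,8,9} 1  {7,9,10} 3  {8,9,10} 3
  4 to go: {2,5,7,10} 1  {4,6,8,9} 1  {5,7,9,10} 4  {6,8,9,10} 4  {7,8,9,10} 6
  5 to go: {2,5,7,9,10} 5  {3,4,6,8,9} 1  {4,6,8,9,10} 5  {5,7,8,9,10} 10  {6,7,8,9,10} 10
  6 to go: {1,3,4,6,8,9} 1  {2,5,7,8,9,10} 15  {3,4,6,8,9,10} 6  {4,6,7,8,9,10} 15  {5,6,7,8,9,10} 20
  7 to go: {0,1,3,4,6,8,9} 1  {1,3,4,6,8,9,10} 7  {2,5,6,7,8,9,10} 35  {3,4,6,7,8,9,10} 21  {4,5,6,7,8,9,10} 35
  8 to go: {0,1,3,4,6,8,9,10} 8  {1,3,4,6,7,8,9,10} 28  {2,4,5,6,7,8,9,10} 70  {3,4,5,6,7,8,9,10} 56
  9 to go: {0,1,3,4,6,7,8,9,10} 36  {1,3,4,5,6,7,8,9,10} 84  {2,3,4,5,6,7,8,9,10} 126
  if 0:d drops first: 210 orders
  if 2:f drops first: 120 orders
heap linearizations: 330

330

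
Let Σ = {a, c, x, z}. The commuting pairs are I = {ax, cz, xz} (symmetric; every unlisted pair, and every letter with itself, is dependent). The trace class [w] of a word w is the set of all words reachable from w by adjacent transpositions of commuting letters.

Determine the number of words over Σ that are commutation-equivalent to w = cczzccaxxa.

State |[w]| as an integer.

115

#0=c has no predecessor
#1=c depends on [0:c]
#2=z has no predecessor
#3=z depends on [2:z]
#4=c depends on [1:c]
#5=c depends on [4:c]
#6=a depends on [3:z, 5:c]
#7=x depends on [5:c]
#8=x depends on [7:x]
#9=a depends on [6:a]
sources: [0:c, 2:z]
N(rest) = Σ N(rest − s) over sources s of rest; N(one piece) = 1:
  size 1 → [8]=1  [9]=1
  size 2 → [6,9]=1  [7,8]=1  [8,9]=2
  size 3 → [3,6,9]=1  [6,8,9]=3  [7,8,9]=3
  size 4 → [2,3,6,9]=1  [3,6,8,9]=4  [6,7,8,9]=6
  size 5 → [2,3,6,8,9]=5  [3,6,7,8,9]=10  [5,6,7,8,9]=6
  size 6 → [2,3,6,7,8,9]=15  [3,5,6,7,8,9]=16  [4,5,6,7,8,9]=6
  size 7 → [1,4,5,6,7,8,9]=6  [2,3,5,6,7,8,9]=31  [3,4,5,6,7,8,9]=22
  size 8 → [0,1,4,5,6,7,8,9]=6  [1,3,4,5,6,7,8,9]=28  [2,3,4,5,6,7,8,9]=53
  first=0(c) contributes 81
  first=2(z) contributes 34
|[w]| = 115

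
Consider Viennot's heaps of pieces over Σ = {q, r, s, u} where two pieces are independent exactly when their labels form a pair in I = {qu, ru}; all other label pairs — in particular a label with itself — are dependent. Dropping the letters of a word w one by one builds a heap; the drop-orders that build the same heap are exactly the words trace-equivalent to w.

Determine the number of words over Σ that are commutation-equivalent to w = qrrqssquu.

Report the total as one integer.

piece 0:q — minimal
piece 1:r rests on {0:q}
piece 2:r rests on {1:r}
piece 3:q rests on {2:r}
piece 4:s rests on {3:q}
piece 5:s rests on {4:s}
piece 6:q rests on {5:s}
piece 7:u rests on {5:s}
piece 8:u rests on {7:u}
minimal pieces: {0:q}
ways to finish when only these pieces remain (= sum over removing one remaining piece with nothing left below it):
  1 left: {6}→1  {8}→1
  2 left: {6,8}→2  {7,8}→1
  3 left: {6,7,8}→3
  4 left: {5,6,7,8}→3
  5 left: {4,5,6,7,8}→3
  6 left: {3,4,5,6,7,8}→3
  7 left: {2,3,4,5,6,7,8}→3
  placing 0:q first → 3 extensions

3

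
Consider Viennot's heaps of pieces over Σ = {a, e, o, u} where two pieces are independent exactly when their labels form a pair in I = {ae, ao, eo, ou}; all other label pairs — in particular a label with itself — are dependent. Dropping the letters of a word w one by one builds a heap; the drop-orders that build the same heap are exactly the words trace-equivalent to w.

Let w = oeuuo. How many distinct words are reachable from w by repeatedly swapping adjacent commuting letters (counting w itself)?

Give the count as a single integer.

10

drop 0:o onto floor
drop 1:e onto floor
drop 2:u onto {1:e}
drop 3:u onto {2:u}
drop 4:o onto {0:o}
ground layer = {0:o, 1:e}
drop-orders for the pieces not yet dropped (sum over which currently-grounded one goes next):
  1 to go: {3} 1  {4} 1
  2 to go: {0,4} 1  {2,3} 1  {3,4} 2
  3 to go: {0,3,4} 3  {1,2,3} 1  {2,3,4} 3
  if 0:o drops first: 4 orders
  if 1:e drops first: 6 orders
heap linearizations: 10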